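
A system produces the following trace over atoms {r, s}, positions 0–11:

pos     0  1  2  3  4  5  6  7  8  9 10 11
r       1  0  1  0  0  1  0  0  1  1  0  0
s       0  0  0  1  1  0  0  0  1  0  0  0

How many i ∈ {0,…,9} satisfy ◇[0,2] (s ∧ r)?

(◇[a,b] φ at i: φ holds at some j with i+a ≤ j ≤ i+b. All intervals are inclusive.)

3

Evaluate at each i in [0,9]:
  i=0: ✗ (none in [0,2])
  i=1: ✗ (none in [1,3])
  i=2: ✗ (none in [2,4])
  i=3: ✗ (none in [3,5])
  i=4: ✗ (none in [4,6])
  i=5: ✗ (none in [5,7])
  i=6: ✓ (witness j=8)
  i=7: ✓ (witness j=8)
  i=8: ✓ (witness j=8)
  i=9: ✗ (none in [9,11])
Positions where it holds: {6, 7, 8} → 3.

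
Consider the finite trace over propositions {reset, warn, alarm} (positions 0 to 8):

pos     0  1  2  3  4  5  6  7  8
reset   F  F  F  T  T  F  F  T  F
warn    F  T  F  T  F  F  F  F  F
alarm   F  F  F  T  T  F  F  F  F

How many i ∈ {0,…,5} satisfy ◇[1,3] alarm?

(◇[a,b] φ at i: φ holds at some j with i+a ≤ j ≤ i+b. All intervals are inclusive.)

4

Evaluate at each i in [0,5]:
  i=0: ✓ (witness j=3)
  i=1: ✓ (witness j=3)
  i=2: ✓ (witness j=3)
  i=3: ✓ (witness j=4)
  i=4: ✗ (none in [5,7])
  i=5: ✗ (none in [6,8])
Positions where it holds: {0, 1, 2, 3} → 4.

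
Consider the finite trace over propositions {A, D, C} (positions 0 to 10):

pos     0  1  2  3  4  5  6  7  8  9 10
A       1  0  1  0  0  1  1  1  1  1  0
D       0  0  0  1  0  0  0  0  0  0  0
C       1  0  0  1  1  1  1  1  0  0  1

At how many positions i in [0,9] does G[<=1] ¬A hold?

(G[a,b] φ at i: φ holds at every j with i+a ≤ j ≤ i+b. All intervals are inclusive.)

Evaluate at each i in [0,9]:
  i=0: ✗ (fails at j=0)
  i=1: ✗ (fails at j=2)
  i=2: ✗ (fails at j=2)
  i=3: ✓ (all of [3,4])
  i=4: ✗ (fails at j=5)
  i=5: ✗ (fails at j=5)
  i=6: ✗ (fails at j=6)
  i=7: ✗ (fails at j=7)
  i=8: ✗ (fails at j=8)
  i=9: ✗ (fails at j=9)
Positions where it holds: {3} → 1.

1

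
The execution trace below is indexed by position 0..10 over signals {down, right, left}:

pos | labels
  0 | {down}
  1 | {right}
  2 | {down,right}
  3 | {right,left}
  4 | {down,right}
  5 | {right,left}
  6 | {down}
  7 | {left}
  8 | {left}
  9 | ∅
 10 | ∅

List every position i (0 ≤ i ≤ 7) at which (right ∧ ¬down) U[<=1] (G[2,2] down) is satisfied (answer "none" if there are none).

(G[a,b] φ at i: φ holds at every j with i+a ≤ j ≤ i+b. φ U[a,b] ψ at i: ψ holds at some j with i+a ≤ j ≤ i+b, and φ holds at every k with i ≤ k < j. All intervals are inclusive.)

Evaluate at each i in [0,7]:
  i=0: ✓ (rhs at j=0)
  i=1: ✓ (rhs at j=2; lhs holds on [1,1])
  i=2: ✓ (rhs at j=2)
  i=3: ✓ (rhs at j=4; lhs holds on [3,3])
  i=4: ✓ (rhs at j=4)
  i=5: ✗ (no rhs in [5,6])
  i=6: ✗ (no rhs in [6,7])
  i=7: ✗ (no rhs in [7,8])

0, 1, 2, 3, 4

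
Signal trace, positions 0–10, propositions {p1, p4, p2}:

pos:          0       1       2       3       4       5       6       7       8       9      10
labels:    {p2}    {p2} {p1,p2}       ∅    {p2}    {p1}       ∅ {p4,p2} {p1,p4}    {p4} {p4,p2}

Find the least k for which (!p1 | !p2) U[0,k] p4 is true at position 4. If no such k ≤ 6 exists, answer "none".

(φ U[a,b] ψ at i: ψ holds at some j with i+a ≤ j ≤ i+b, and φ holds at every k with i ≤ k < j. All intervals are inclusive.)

3

Need earliest j ≥ 4 with p4, and (!p1 | !p2) at every k in [4,j-1].
  j=4: rhs fails.
  j=5: rhs fails.
  j=6: rhs fails.
  j=7: rhs holds; lhs holds on [4,6]. k = 3.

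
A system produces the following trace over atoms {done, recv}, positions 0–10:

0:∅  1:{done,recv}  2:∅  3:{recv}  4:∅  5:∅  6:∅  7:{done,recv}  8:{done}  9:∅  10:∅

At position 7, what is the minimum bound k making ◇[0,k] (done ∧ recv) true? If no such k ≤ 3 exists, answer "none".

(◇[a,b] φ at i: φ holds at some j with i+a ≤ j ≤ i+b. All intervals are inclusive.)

Scan j = 7,8,… for (done ∧ recv):
  j=7: holds
First hit at j=7, so smallest k = 7-7 = 0.

0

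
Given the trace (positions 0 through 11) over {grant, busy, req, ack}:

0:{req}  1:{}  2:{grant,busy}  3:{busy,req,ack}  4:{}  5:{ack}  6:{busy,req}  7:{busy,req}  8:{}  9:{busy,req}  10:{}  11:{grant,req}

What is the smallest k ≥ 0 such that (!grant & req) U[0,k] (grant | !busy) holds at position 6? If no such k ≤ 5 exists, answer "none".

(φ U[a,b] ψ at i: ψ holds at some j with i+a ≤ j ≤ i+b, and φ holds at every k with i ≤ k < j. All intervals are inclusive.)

Need earliest j ≥ 6 with (grant | !busy), and (!grant & req) at every k in [6,j-1].
  j=6: rhs fails.
  j=7: rhs fails.
  j=8: rhs holds; lhs holds on [6,7]. k = 2.

2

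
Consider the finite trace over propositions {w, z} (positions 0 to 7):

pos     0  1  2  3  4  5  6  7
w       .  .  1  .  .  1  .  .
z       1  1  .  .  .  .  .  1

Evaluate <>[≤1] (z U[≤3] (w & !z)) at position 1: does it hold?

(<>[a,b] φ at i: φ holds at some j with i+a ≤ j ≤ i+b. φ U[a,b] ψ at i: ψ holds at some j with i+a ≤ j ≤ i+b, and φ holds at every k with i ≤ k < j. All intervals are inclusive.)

Check (z U[≤3] (w & !z)) at each j in [1,2]:
  j=1: holds
  j=2: holds
Found at j=1 → formula holds.

Holds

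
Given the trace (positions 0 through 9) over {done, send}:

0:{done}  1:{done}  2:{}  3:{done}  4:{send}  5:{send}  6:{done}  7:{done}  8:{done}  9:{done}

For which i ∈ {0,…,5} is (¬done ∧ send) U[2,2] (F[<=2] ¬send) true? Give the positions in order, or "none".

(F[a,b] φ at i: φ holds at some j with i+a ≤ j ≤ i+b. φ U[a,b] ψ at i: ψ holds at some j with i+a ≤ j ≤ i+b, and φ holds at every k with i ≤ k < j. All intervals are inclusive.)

Evaluate at each i in [0,5]:
  i=0: ✗ (lhs fails at k=0 before rhs at j=2)
  i=1: ✗ (lhs fails at k=1 before rhs at j=3)
  i=2: ✗ (lhs fails at k=2 before rhs at j=4)
  i=3: ✗ (lhs fails at k=3 before rhs at j=5)
  i=4: ✓ (rhs at j=6; lhs holds on [4,5])
  i=5: ✗ (lhs fails at k=6 before rhs at j=7)

4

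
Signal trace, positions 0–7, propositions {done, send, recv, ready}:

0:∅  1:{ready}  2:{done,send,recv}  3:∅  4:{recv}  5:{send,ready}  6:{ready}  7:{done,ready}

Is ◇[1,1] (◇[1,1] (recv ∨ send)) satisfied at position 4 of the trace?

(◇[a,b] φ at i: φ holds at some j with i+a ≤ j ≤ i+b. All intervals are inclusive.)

Does not hold

Check ◇[1,1] (recv ∨ send) at each j in [5,5]:
  j=5: fails (none in [6,6])
No position in the window satisfies it → formula fails.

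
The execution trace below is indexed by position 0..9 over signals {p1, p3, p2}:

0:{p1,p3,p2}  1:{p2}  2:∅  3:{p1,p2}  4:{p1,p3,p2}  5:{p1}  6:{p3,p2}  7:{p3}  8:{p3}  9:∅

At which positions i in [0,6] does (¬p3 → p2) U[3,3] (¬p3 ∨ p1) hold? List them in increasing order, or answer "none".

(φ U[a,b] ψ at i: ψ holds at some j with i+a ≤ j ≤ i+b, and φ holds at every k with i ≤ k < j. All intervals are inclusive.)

Evaluate at each i in [0,6]:
  i=0: ✗ (lhs fails at k=2 before rhs at j=3)
  i=1: ✗ (lhs fails at k=2 before rhs at j=4)
  i=2: ✗ (lhs fails at k=2 before rhs at j=5)
  i=3: ✗ (no rhs in [6,6])
  i=4: ✗ (no rhs in [7,7])
  i=5: ✗ (no rhs in [8,8])
  i=6: ✓ (rhs at j=9; lhs holds on [6,8])

6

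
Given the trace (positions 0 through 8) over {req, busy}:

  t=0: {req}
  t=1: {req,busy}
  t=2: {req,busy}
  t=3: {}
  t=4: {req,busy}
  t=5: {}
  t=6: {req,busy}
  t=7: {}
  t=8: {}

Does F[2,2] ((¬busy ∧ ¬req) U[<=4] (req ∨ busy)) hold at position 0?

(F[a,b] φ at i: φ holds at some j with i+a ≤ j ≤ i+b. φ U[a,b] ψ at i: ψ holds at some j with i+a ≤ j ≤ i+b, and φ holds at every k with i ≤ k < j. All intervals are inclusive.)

Holds

Check ((¬busy ∧ ¬req) U[<=4] (req ∨ busy)) at each j in [2,2]:
  j=2: holds
Found at j=2 → formula holds.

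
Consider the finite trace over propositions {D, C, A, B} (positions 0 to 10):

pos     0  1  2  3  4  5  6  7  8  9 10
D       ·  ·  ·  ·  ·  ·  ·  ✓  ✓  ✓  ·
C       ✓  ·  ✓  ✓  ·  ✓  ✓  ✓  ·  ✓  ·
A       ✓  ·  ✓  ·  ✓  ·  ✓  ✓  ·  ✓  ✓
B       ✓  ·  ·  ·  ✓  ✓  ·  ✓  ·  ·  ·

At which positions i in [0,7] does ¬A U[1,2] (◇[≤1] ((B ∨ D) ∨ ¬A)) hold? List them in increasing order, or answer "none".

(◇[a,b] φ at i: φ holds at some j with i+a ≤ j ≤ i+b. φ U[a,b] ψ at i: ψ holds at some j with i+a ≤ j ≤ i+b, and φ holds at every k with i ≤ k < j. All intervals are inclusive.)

1, 3, 5

Evaluate at each i in [0,7]:
  i=0: ✗ (lhs fails at k=0 before rhs at j=1)
  i=1: ✓ (rhs at j=2; lhs holds on [1,1])
  i=2: ✗ (lhs fails at k=2 before rhs at j=3)
  i=3: ✓ (rhs at j=4; lhs holds on [3,3])
  i=4: ✗ (lhs fails at k=4 before rhs at j=5)
  i=5: ✓ (rhs at j=6; lhs holds on [5,5])
  i=6: ✗ (lhs fails at k=6 before rhs at j=7)
  i=7: ✗ (lhs fails at k=7 before rhs at j=8)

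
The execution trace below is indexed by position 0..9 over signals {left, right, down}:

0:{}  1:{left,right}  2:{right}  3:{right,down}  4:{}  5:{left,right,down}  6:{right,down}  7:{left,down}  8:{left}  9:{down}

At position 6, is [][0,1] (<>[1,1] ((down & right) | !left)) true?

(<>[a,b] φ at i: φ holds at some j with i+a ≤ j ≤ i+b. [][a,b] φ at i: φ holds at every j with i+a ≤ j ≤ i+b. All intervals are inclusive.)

Check <>[1,1] ((down & right) | !left) at every j in [6,7]:
  j=6: fails (none in [7,7])
  j=7: fails (none in [8,8])
Fails at j=6 → formula fails.

Does not hold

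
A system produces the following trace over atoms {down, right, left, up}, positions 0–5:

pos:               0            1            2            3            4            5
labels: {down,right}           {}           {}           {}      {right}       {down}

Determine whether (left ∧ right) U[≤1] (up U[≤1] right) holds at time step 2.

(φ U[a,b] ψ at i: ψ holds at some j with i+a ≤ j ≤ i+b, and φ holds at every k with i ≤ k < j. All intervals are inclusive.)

No

Need some j in [2,3] with (up U[≤1] right), and (left ∧ right) at every k in [2,j-1].
  j=2: (up U[≤1] right) — fails.
  j=3: (up U[≤1] right) — fails.
No j in the window works → until fails.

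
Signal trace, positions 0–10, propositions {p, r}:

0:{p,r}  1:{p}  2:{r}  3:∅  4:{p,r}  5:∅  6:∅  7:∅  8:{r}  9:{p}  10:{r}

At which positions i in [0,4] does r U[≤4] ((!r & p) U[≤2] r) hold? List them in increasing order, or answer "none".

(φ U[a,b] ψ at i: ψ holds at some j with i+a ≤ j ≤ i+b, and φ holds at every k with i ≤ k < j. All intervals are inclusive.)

Evaluate at each i in [0,4]:
  i=0: ✓ (rhs at j=0)
  i=1: ✓ (rhs at j=1)
  i=2: ✓ (rhs at j=2)
  i=3: ✗ (lhs fails at k=3 before rhs at j=4)
  i=4: ✓ (rhs at j=4)

0, 1, 2, 4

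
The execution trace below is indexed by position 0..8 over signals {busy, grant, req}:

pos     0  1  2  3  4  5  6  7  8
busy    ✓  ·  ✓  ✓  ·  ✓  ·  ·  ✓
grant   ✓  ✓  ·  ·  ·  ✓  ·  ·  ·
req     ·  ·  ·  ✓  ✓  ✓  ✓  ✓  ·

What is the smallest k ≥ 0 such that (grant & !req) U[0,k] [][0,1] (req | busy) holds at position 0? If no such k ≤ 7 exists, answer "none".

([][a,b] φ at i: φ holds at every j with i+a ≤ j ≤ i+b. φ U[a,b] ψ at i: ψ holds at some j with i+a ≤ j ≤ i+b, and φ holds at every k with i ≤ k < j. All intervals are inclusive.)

2

Need earliest j ≥ 0 with [][0,1] (req | busy), and (grant & !req) at every k in [0,j-1].
  j=0: rhs fails.
  j=1: rhs fails.
  j=2: rhs holds; lhs holds on [0,1]. k = 2.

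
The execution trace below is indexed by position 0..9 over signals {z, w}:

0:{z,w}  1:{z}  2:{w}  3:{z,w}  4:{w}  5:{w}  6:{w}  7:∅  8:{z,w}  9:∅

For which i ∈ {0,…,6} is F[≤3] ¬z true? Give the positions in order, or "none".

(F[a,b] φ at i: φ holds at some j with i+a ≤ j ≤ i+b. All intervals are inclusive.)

Evaluate at each i in [0,6]:
  i=0: ✓ (witness j=2)
  i=1: ✓ (witness j=2)
  i=2: ✓ (witness j=2)
  i=3: ✓ (witness j=4)
  i=4: ✓ (witness j=4)
  i=5: ✓ (witness j=5)
  i=6: ✓ (witness j=6)

0, 1, 2, 3, 4, 5, 6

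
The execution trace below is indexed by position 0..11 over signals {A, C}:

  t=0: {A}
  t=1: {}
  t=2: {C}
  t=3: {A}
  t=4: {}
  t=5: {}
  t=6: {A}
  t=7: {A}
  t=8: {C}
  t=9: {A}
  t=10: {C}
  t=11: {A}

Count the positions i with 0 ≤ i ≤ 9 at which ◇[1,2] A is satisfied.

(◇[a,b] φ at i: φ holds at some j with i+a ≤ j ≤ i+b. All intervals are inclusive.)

Evaluate at each i in [0,9]:
  i=0: ✗ (none in [1,2])
  i=1: ✓ (witness j=3)
  i=2: ✓ (witness j=3)
  i=3: ✗ (none in [4,5])
  i=4: ✓ (witness j=6)
  i=5: ✓ (witness j=6)
  i=6: ✓ (witness j=7)
  i=7: ✓ (witness j=9)
  i=8: ✓ (witness j=9)
  i=9: ✓ (witness j=11)
Positions where it holds: {1, 2, 4, 5, 6, 7, 8, 9} → 8.

8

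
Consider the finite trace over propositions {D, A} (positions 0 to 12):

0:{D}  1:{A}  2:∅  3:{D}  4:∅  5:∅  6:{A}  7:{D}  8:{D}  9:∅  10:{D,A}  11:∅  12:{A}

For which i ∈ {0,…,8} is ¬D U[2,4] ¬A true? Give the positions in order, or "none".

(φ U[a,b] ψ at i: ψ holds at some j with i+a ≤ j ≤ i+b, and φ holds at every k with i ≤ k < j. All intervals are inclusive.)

1, 4, 5

Evaluate at each i in [0,8]:
  i=0: ✗ (lhs fails at k=0 before rhs at j=2)
  i=1: ✓ (rhs at j=3; lhs holds on [1,2])
  i=2: ✗ (lhs fails at k=3 before rhs at j=4)
  i=3: ✗ (lhs fails at k=3 before rhs at j=5)
  i=4: ✓ (rhs at j=7; lhs holds on [4,6])
  i=5: ✓ (rhs at j=7; lhs holds on [5,6])
  i=6: ✗ (lhs fails at k=7 before rhs at j=8)
  i=7: ✗ (lhs fails at k=7 before rhs at j=9)
  i=8: ✗ (lhs fails at k=8 before rhs at j=11)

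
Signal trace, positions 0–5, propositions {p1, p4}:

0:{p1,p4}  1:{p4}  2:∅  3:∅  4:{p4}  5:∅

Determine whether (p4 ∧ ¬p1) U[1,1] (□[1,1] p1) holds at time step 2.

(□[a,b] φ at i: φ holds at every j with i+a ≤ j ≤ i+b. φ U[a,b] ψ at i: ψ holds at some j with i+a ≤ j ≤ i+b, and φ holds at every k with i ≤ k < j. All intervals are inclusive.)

Does not hold

Need some j in [3,3] with □[1,1] p1, and (p4 ∧ ¬p1) at every k in [2,j-1].
  j=3: □[1,1] p1 — fails at 4.
No j in the window works → until fails.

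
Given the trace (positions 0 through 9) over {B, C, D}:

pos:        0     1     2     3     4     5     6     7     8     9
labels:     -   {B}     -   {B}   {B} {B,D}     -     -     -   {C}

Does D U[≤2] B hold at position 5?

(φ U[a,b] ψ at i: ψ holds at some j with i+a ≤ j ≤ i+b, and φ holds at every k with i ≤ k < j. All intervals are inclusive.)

Yes

Need some j in [5,7] with B, and D at every k in [5,j-1].
  j=5: B holds; no prefix to check → satisfied.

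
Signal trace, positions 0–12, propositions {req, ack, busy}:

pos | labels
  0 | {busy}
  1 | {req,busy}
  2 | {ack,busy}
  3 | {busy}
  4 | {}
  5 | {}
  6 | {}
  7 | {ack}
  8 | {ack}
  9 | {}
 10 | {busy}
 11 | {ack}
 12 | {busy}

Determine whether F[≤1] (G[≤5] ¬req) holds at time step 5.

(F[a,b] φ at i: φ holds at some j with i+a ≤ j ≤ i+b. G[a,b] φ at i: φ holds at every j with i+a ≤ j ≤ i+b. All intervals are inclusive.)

Check G[≤5] ¬req at each j in [5,6]:
  j=5: holds on [5,10]
  j=6: holds on [6,11]
Found at j=5 → formula holds.

Holds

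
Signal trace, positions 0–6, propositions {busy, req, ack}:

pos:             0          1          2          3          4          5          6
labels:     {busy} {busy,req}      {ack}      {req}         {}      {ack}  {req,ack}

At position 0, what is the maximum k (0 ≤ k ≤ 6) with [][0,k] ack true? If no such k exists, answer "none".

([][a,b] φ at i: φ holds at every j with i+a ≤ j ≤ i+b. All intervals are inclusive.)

none

ack must hold from j=0 onward; find where it first fails.
  j=0: fails → no k works.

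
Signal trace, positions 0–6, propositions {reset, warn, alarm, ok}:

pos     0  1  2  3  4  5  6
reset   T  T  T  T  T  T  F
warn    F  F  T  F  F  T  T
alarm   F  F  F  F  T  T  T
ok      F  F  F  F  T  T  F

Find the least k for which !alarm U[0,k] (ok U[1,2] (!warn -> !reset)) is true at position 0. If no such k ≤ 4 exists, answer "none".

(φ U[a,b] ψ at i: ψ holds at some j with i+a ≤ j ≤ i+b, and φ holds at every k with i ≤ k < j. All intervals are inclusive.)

Need earliest j ≥ 0 with (ok U[1,2] (!warn -> !reset)), and !alarm at every k in [0,j-1].
  j=0: rhs fails.
  j=1: rhs fails.
  j=2: rhs fails.
  j=3: rhs fails.
  j=4: rhs holds; lhs holds on [0,3]. k = 4.

4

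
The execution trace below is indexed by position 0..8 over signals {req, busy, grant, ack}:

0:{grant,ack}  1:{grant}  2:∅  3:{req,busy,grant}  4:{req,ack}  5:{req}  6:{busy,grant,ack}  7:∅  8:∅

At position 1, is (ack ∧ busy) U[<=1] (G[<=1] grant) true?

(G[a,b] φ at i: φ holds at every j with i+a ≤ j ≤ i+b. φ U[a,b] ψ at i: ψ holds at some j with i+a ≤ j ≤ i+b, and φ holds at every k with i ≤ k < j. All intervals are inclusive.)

Need some j in [1,2] with G[<=1] grant, and (ack ∧ busy) at every k in [1,j-1].
  j=1: G[<=1] grant — fails at 2.
  j=2: G[<=1] grant — fails at 2.
No j in the window works → until fails.

Does not hold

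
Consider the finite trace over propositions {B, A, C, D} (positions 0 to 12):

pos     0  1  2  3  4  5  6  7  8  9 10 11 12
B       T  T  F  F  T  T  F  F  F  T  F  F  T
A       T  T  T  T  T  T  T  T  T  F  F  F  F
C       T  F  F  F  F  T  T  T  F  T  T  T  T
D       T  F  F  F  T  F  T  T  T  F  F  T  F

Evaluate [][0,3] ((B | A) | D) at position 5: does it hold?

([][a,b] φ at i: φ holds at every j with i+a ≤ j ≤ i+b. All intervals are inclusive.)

Check ((B | A) | D) at every j in [5,8]:
  j=5: true
  j=6: true
  j=7: true
  j=8: true
All positions satisfy it → formula holds.

True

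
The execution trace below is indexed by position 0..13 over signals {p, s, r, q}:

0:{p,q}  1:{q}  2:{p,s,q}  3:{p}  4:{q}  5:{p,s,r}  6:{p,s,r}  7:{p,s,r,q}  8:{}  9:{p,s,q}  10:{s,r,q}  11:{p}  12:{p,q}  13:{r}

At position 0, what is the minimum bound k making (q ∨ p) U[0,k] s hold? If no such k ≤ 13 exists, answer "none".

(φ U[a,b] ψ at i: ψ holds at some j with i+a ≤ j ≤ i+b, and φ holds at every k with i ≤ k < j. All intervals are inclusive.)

Need earliest j ≥ 0 with s, and (q ∨ p) at every k in [0,j-1].
  j=0: rhs fails.
  j=1: rhs fails.
  j=2: rhs holds; lhs holds on [0,1]. k = 2.

2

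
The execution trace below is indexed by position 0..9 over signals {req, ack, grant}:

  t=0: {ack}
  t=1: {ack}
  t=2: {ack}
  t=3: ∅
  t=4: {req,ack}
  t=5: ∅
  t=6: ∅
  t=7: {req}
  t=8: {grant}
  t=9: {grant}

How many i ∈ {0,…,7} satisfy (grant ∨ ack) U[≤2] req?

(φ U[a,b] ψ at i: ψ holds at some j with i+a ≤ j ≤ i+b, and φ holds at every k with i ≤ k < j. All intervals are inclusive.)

2

Evaluate at each i in [0,7]:
  i=0: ✗ (no rhs in [0,2])
  i=1: ✗ (no rhs in [1,3])
  i=2: ✗ (lhs fails at k=3 before rhs at j=4)
  i=3: ✗ (lhs fails at k=3 before rhs at j=4)
  i=4: ✓ (rhs at j=4)
  i=5: ✗ (lhs fails at k=5 before rhs at j=7)
  i=6: ✗ (lhs fails at k=6 before rhs at j=7)
  i=7: ✓ (rhs at j=7)
Positions where it holds: {4, 7} → 2.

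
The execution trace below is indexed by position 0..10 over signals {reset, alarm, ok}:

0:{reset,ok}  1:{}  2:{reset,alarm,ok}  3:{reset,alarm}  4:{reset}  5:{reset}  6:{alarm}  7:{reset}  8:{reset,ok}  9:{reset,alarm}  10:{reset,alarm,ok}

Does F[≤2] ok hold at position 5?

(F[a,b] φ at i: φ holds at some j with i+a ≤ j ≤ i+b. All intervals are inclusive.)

Check ok at each j in [5,7]:
  j=5: false
  j=6: false
  j=7: false
No position in the window satisfies it → formula fails.

Does not hold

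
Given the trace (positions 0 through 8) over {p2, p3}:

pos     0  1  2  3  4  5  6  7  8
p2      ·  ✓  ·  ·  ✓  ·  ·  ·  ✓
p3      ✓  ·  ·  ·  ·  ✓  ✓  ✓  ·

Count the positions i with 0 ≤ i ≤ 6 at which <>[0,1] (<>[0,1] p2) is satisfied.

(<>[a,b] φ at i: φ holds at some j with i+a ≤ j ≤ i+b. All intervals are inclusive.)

Evaluate at each i in [0,6]:
  i=0: ✓ (witness j=0)
  i=1: ✓ (witness j=1)
  i=2: ✓ (witness j=3)
  i=3: ✓ (witness j=3)
  i=4: ✓ (witness j=4)
  i=5: ✗ (none in [5,6])
  i=6: ✓ (witness j=7)
Positions where it holds: {0, 1, 2, 3, 4, 6} → 6.

6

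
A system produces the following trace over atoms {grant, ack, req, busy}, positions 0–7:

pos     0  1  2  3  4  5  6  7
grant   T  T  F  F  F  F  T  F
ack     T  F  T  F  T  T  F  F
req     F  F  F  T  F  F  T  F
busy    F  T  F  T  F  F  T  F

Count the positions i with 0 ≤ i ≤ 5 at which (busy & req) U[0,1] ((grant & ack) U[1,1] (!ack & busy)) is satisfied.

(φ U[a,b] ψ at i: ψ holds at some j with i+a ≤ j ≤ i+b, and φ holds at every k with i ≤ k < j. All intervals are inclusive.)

1

Evaluate at each i in [0,5]:
  i=0: ✓ (rhs at j=0)
  i=1: ✗ (no rhs in [1,2])
  i=2: ✗ (no rhs in [2,3])
  i=3: ✗ (no rhs in [3,4])
  i=4: ✗ (no rhs in [4,5])
  i=5: ✗ (no rhs in [5,6])
Positions where it holds: {0} → 1.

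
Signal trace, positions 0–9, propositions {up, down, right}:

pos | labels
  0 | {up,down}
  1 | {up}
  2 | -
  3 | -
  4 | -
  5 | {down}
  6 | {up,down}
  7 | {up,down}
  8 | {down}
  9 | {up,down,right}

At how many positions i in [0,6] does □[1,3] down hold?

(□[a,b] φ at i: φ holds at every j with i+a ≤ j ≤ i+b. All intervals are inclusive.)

Evaluate at each i in [0,6]:
  i=0: ✗ (fails at j=1)
  i=1: ✗ (fails at j=2)
  i=2: ✗ (fails at j=3)
  i=3: ✗ (fails at j=4)
  i=4: ✓ (all of [5,7])
  i=5: ✓ (all of [6,8])
  i=6: ✓ (all of [7,9])
Positions where it holds: {4, 5, 6} → 3.

3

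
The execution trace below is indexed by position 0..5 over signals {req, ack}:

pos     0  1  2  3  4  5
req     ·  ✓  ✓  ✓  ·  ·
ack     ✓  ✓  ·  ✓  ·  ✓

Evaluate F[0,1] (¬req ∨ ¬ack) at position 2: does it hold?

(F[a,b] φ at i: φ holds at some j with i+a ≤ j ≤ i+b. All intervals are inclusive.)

Yes

Check (¬req ∨ ¬ack) at each j in [2,3]:
  j=2: true
  j=3: false
Found at j=2 → formula holds.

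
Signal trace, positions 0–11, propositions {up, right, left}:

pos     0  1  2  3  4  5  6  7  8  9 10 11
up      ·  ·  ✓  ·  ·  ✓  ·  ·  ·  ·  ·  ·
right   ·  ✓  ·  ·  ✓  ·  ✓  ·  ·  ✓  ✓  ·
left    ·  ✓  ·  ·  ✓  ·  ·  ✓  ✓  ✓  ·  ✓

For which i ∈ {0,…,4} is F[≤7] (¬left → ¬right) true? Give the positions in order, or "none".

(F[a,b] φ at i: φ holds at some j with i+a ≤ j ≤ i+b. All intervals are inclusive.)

Evaluate at each i in [0,4]:
  i=0: ✓ (witness j=0)
  i=1: ✓ (witness j=1)
  i=2: ✓ (witness j=2)
  i=3: ✓ (witness j=3)
  i=4: ✓ (witness j=4)

0, 1, 2, 3, 4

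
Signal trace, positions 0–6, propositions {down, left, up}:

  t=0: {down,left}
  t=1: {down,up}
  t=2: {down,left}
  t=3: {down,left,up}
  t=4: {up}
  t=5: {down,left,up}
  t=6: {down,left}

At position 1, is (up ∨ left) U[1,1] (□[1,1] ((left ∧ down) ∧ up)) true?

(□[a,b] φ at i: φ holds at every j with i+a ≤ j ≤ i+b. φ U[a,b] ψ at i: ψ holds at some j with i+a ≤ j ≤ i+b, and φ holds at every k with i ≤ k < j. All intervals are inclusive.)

True

Need some j in [2,2] with □[1,1] ((left ∧ down) ∧ up), and (up ∨ left) at every k in [1,j-1].
  j=2: □[1,1] ((left ∧ down) ∧ up) holds; (up ∨ left) holds at every k in [1,1] → satisfied.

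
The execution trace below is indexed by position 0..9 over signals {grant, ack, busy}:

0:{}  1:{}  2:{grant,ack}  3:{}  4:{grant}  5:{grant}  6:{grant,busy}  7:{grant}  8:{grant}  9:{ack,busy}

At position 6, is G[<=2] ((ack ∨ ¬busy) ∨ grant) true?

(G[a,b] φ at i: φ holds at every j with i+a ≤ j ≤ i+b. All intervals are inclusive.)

Yes

Check ((ack ∨ ¬busy) ∨ grant) at every j in [6,8]:
  j=6: true
  j=7: true
  j=8: true
All positions satisfy it → formula holds.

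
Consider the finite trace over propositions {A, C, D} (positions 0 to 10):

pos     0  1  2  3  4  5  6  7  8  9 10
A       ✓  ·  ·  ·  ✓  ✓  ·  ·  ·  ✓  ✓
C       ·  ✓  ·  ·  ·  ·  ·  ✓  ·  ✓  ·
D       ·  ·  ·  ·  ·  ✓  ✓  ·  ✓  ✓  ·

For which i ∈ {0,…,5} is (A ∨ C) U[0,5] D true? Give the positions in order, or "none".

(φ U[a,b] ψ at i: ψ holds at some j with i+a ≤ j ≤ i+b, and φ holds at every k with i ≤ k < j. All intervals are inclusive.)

4, 5

Evaluate at each i in [0,5]:
  i=0: ✗ (lhs fails at k=2 before rhs at j=5)
  i=1: ✗ (lhs fails at k=2 before rhs at j=5)
  i=2: ✗ (lhs fails at k=2 before rhs at j=5)
  i=3: ✗ (lhs fails at k=3 before rhs at j=5)
  i=4: ✓ (rhs at j=5; lhs holds on [4,4])
  i=5: ✓ (rhs at j=5)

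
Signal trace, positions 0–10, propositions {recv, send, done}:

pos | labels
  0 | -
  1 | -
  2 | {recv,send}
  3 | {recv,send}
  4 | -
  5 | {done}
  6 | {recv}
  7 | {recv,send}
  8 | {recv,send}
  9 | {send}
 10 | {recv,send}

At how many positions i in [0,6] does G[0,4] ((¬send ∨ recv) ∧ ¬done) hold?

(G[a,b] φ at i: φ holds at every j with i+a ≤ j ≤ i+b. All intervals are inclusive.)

Evaluate at each i in [0,6]:
  i=0: ✓ (all of [0,4])
  i=1: ✗ (fails at j=5)
  i=2: ✗ (fails at j=5)
  i=3: ✗ (fails at j=5)
  i=4: ✗ (fails at j=5)
  i=5: ✗ (fails at j=5)
  i=6: ✗ (fails at j=9)
Positions where it holds: {0} → 1.

1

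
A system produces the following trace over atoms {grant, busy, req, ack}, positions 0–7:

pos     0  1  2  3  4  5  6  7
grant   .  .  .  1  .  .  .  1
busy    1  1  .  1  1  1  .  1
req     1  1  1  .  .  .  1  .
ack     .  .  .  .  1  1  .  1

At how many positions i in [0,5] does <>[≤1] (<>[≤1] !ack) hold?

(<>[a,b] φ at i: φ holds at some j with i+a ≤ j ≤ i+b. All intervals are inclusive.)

Evaluate at each i in [0,5]:
  i=0: ✓ (witness j=0)
  i=1: ✓ (witness j=1)
  i=2: ✓ (witness j=2)
  i=3: ✓ (witness j=3)
  i=4: ✓ (witness j=5)
  i=5: ✓ (witness j=5)
Positions where it holds: {0, 1, 2, 3, 4, 5} → 6.

6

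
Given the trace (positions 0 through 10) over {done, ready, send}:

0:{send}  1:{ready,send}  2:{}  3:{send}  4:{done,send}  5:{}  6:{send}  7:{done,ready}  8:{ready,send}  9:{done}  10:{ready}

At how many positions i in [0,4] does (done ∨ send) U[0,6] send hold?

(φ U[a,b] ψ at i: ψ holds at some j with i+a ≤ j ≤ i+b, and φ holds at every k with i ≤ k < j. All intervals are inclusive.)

4

Evaluate at each i in [0,4]:
  i=0: ✓ (rhs at j=0)
  i=1: ✓ (rhs at j=1)
  i=2: ✗ (lhs fails at k=2 before rhs at j=3)
  i=3: ✓ (rhs at j=3)
  i=4: ✓ (rhs at j=4)
Positions where it holds: {0, 1, 3, 4} → 4.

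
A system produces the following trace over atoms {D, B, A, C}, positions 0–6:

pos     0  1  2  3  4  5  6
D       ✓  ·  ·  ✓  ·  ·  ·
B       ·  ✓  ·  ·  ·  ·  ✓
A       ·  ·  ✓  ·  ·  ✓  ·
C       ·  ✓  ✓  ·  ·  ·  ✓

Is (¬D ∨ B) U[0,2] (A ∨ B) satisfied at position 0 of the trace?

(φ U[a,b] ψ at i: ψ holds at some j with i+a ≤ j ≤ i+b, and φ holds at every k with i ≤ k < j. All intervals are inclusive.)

Need some j in [0,2] with (A ∨ B), and (¬D ∨ B) at every k in [0,j-1].
  j=0: (A ∨ B) false.
  j=1: (A ∨ B) holds, but (¬D ∨ B) fails at k=0 → not this j.
  j=2: (A ∨ B) holds, but (¬D ∨ B) fails at k=0 → not this j.
No j in the window works → until fails.

False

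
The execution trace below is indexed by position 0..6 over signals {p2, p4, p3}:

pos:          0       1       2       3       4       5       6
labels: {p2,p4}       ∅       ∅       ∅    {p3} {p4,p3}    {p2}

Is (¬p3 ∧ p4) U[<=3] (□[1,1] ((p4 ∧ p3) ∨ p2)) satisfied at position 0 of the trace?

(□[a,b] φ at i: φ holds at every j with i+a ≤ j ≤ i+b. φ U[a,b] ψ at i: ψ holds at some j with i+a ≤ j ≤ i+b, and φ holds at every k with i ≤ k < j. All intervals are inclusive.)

Need some j in [0,3] with □[1,1] ((p4 ∧ p3) ∨ p2), and (¬p3 ∧ p4) at every k in [0,j-1].
  j=0: □[1,1] ((p4 ∧ p3) ∨ p2) — fails at 1.
  j=1: □[1,1] ((p4 ∧ p3) ∨ p2) — fails at 2.
  j=2: □[1,1] ((p4 ∧ p3) ∨ p2) — fails at 3.
  j=3: □[1,1] ((p4 ∧ p3) ∨ p2) — fails at 4.
No j in the window works → until fails.

Does not hold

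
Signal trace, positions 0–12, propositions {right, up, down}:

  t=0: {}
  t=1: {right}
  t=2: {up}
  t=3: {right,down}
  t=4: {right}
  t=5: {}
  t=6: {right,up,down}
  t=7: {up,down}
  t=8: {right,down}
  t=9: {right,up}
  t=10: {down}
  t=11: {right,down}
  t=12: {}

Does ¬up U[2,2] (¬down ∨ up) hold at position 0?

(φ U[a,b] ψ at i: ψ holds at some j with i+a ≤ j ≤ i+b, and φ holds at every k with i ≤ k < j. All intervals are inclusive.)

Need some j in [2,2] with (¬down ∨ up), and ¬up at every k in [0,j-1].
  j=2: (¬down ∨ up) holds; ¬up holds at every k in [0,1] → satisfied.

True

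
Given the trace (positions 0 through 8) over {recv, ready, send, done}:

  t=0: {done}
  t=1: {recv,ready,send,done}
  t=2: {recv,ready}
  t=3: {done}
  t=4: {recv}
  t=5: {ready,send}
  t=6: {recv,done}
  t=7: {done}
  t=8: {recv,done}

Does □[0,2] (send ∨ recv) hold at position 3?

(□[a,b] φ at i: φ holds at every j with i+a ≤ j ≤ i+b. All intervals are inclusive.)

False

Check (send ∨ recv) at every j in [3,5]:
  j=3: false
  j=4: true
  j=5: true
Fails at j=3 → formula fails.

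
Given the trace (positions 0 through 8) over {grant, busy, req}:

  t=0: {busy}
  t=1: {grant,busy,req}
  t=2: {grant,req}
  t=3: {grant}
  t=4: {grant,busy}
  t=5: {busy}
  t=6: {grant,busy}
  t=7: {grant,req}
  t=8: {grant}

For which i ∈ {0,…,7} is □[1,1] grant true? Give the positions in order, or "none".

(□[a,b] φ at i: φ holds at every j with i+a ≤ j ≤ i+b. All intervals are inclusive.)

0, 1, 2, 3, 5, 6, 7

Evaluate at each i in [0,7]:
  i=0: ✓ (all of [1,1])
  i=1: ✓ (all of [2,2])
  i=2: ✓ (all of [3,3])
  i=3: ✓ (all of [4,4])
  i=4: ✗ (fails at j=5)
  i=5: ✓ (all of [6,6])
  i=6: ✓ (all of [7,7])
  i=7: ✓ (all of [8,8])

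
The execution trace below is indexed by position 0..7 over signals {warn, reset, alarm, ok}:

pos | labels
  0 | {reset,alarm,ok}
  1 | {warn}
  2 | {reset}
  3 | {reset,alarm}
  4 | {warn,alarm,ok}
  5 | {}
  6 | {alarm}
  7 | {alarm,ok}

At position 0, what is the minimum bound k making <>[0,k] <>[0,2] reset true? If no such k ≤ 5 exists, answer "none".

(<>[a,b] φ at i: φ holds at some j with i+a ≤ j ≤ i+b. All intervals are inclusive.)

0

Scan j = 0,1,… for <>[0,2] reset:
  j=0: holds
First hit at j=0, so smallest k = 0-0 = 0.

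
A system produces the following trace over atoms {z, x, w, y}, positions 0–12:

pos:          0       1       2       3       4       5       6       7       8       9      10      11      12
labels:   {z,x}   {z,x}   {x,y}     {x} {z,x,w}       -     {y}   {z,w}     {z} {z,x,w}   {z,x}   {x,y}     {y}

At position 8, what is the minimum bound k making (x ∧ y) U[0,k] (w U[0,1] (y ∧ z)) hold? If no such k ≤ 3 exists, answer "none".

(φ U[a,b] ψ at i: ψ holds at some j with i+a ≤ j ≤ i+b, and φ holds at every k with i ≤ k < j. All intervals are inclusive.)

none

Need earliest j ≥ 8 with (w U[0,1] (y ∧ z)), and (x ∧ y) at every k in [8,j-1].
  j=8: rhs fails.
  j=9: rhs fails.
  j=10: rhs fails.
  j=11: rhs fails.
No witness within the range → none.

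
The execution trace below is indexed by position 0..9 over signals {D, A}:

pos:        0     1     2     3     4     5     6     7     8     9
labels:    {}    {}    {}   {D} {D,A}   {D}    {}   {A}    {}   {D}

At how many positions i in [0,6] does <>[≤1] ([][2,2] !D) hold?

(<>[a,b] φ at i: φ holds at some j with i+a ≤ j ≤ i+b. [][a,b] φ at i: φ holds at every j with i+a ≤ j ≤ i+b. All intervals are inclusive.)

Evaluate at each i in [0,6]:
  i=0: ✓ (witness j=0)
  i=1: ✗ (none in [1,2])
  i=2: ✗ (none in [2,3])
  i=3: ✓ (witness j=4)
  i=4: ✓ (witness j=4)
  i=5: ✓ (witness j=5)
  i=6: ✓ (witness j=6)
Positions where it holds: {0, 3, 4, 5, 6} → 5.

5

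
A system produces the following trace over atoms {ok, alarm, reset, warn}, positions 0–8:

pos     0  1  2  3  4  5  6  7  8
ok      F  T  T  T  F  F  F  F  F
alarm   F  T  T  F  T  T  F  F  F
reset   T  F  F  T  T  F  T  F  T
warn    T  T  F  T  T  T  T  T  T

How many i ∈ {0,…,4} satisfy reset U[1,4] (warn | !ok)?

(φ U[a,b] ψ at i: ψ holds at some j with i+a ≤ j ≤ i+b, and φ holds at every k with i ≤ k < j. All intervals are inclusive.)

Evaluate at each i in [0,4]:
  i=0: ✓ (rhs at j=1; lhs holds on [0,0])
  i=1: ✗ (lhs fails at k=1 before rhs at j=3)
  i=2: ✗ (lhs fails at k=2 before rhs at j=3)
  i=3: ✓ (rhs at j=4; lhs holds on [3,3])
  i=4: ✓ (rhs at j=5; lhs holds on [4,4])
Positions where it holds: {0, 3, 4} → 3.

3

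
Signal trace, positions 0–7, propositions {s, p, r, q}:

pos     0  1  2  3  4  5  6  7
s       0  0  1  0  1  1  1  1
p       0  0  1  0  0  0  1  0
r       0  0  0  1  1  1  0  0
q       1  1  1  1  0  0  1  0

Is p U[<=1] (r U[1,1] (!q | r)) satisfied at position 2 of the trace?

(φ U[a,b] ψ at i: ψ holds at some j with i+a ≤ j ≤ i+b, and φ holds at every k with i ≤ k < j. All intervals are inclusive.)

Yes

Need some j in [2,3] with (r U[1,1] (!q | r)), and p at every k in [2,j-1].
  j=2: (r U[1,1] (!q | r)) — fails.
  j=3: (r U[1,1] (!q | r)) holds; p holds at every k in [2,2] → satisfied.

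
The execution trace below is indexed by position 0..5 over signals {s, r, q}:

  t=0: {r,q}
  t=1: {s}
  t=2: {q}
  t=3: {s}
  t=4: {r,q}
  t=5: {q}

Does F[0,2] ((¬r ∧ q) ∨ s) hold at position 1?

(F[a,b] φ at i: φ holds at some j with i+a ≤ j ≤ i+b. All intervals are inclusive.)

Yes

Check ((¬r ∧ q) ∨ s) at each j in [1,3]:
  j=1: true
  j=2: true
  j=3: true
Found at j=1 → formula holds.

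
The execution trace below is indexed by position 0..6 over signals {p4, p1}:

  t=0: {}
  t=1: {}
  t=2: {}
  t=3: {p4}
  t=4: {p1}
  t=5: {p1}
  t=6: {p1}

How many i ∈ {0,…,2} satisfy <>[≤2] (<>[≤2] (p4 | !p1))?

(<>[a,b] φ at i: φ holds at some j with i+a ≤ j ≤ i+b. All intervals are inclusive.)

Evaluate at each i in [0,2]:
  i=0: ✓ (witness j=0)
  i=1: ✓ (witness j=1)
  i=2: ✓ (witness j=2)
Positions where it holds: {0, 1, 2} → 3.

3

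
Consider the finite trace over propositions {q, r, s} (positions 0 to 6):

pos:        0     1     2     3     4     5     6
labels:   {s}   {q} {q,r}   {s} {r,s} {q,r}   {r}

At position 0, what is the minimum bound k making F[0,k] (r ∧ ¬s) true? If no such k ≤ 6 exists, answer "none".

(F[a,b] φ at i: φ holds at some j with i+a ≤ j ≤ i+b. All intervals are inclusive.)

2

Scan j = 0,1,… for (r ∧ ¬s):
  j=0: fails
  j=1: fails
  j=2: holds
First hit at j=2, so smallest k = 2-0 = 2.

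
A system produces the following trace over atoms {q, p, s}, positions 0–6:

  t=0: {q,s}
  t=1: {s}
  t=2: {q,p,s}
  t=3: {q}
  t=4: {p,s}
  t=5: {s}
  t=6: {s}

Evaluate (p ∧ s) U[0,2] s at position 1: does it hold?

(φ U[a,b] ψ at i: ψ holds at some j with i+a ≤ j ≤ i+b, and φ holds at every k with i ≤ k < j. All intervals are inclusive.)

Need some j in [1,3] with s, and (p ∧ s) at every k in [1,j-1].
  j=1: s holds; no prefix to check → satisfied.

True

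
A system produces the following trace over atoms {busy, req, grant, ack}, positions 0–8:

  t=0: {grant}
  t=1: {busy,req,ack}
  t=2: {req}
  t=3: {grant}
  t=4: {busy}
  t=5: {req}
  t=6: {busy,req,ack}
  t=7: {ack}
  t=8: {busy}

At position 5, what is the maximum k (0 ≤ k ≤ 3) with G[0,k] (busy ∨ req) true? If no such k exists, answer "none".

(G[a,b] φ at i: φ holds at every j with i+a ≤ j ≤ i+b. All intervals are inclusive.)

1

(busy ∨ req) must hold from j=5 onward; find where it first fails.
  j=5: holds
  j=6: holds
  j=7: fails
Holds on [5,6], so largest k = 1.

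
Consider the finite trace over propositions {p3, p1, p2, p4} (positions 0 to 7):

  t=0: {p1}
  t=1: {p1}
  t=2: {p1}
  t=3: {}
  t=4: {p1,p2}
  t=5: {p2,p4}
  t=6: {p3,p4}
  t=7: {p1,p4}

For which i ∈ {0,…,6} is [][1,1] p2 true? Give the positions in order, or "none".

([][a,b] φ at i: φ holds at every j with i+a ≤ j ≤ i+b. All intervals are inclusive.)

Evaluate at each i in [0,6]:
  i=0: ✗ (fails at j=1)
  i=1: ✗ (fails at j=2)
  i=2: ✗ (fails at j=3)
  i=3: ✓ (all of [4,4])
  i=4: ✓ (all of [5,5])
  i=5: ✗ (fails at j=6)
  i=6: ✗ (fails at j=7)

3, 4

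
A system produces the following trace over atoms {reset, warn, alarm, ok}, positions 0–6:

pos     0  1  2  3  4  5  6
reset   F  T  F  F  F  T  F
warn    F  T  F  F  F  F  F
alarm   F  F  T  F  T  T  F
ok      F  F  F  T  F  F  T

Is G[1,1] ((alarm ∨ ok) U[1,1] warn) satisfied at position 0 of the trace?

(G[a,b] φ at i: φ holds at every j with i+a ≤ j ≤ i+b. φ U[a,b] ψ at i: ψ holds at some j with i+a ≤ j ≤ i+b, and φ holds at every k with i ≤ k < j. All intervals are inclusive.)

Check ((alarm ∨ ok) U[1,1] warn) at every j in [1,1]:
  j=1: fails
Fails at j=1 → formula fails.

Does not hold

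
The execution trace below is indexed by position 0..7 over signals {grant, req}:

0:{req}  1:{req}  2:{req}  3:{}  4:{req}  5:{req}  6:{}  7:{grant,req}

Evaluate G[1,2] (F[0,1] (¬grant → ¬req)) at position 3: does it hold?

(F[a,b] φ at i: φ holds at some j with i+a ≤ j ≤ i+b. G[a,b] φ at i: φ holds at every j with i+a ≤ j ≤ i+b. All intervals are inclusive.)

Check F[0,1] (¬grant → ¬req) at every j in [4,5]:
  j=4: fails (none in [4,5])
  j=5: holds (witness at 6)
Fails at j=4 → formula fails.

No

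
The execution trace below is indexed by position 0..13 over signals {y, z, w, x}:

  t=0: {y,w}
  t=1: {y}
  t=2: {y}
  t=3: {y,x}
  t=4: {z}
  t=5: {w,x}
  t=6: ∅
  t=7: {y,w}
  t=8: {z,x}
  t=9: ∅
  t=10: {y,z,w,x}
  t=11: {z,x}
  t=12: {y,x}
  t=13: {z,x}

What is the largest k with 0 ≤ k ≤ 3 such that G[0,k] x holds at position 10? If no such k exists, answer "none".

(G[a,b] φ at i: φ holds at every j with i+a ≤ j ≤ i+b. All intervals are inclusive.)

x must hold from j=10 onward; find where it first fails.
  j=10: holds
  j=11: holds
  j=12: holds
  j=13: holds
Holds through j=13; largest k = 3.

3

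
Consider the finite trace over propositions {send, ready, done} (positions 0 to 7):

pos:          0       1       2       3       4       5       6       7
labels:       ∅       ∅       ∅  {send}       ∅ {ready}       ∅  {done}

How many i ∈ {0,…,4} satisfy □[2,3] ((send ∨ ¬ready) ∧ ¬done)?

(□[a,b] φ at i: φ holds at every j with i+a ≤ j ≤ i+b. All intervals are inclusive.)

2

Evaluate at each i in [0,4]:
  i=0: ✓ (all of [2,3])
  i=1: ✓ (all of [3,4])
  i=2: ✗ (fails at j=5)
  i=3: ✗ (fails at j=5)
  i=4: ✗ (fails at j=7)
Positions where it holds: {0, 1} → 2.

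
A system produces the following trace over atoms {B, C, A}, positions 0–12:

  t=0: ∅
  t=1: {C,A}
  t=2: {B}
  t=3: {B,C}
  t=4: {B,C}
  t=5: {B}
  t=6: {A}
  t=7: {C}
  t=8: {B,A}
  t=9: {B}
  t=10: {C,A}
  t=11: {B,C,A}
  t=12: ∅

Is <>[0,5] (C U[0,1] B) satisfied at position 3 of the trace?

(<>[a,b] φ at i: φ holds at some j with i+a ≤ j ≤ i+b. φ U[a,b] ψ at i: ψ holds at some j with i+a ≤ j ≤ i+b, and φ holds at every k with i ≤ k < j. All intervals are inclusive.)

Yes

Check (C U[0,1] B) at each j in [3,8]:
  j=3: holds
  j=4: holds
  j=5: holds
  j=6: fails
  j=7: holds
  j=8: holds
Found at j=3 → formula holds.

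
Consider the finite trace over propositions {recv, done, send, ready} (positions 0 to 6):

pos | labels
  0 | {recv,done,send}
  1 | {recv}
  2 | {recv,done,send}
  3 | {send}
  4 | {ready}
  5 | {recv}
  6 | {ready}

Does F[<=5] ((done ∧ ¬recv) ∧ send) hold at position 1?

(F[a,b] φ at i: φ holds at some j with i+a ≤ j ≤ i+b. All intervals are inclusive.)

Check ((done ∧ ¬recv) ∧ send) at each j in [1,6]:
  j=1: false
  j=2: false
  j=3: false
  j=4: false
  j=5: false
  j=6: false
No position in the window satisfies it → formula fails.

False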